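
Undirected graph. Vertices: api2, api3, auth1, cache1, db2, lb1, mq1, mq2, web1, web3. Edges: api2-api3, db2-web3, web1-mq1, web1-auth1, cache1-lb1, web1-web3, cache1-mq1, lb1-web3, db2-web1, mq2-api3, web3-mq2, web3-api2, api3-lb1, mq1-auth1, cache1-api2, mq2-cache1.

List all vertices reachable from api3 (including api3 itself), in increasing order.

api2, api3, auth1, cache1, db2, lb1, mq1, mq2, web1, web3

Start at api3.
Its neighbours: api2, lb1, mq2.
Then their neighbours: cache1, web3.
Then next layer: db2, mq1, web1.
Then next layer: auth1.
Every vertex is now reached.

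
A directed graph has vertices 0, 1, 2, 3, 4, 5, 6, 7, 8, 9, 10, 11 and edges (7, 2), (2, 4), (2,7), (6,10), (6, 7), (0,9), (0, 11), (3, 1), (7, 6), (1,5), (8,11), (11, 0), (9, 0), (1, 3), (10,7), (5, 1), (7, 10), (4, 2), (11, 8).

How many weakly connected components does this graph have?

3

From 0: component {0, 8, 9, 11}.
From 1: component {1, 3, 5}.
From 2: component {2, 4, 6, 7, 10}.
That's 3 components.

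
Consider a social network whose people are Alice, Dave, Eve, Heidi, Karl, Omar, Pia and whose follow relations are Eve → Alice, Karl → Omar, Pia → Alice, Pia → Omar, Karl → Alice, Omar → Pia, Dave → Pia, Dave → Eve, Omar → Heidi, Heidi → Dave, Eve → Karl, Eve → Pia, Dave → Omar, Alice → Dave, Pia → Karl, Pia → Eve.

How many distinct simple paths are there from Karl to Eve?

7

Karl→Alice→Dave→Eve
Karl→Alice→Dave→Omar→Pia→Eve
Karl→Alice→Dave→Pia→Eve
Karl→Omar→Heidi→Dave→Eve
Karl→Omar→Heidi→Dave→Pia→Eve
Karl→Omar→Pia→Alice→Dave→Eve
Karl→Omar→Pia→Eve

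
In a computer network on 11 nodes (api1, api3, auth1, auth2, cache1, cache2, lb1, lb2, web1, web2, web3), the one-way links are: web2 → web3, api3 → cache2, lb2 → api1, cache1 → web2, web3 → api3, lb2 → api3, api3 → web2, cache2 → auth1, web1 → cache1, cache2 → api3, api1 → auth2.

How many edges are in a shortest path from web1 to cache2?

5

Distance 0: web1.
Distance 1: cache1.
Distance 2: web2.
Distance 3: web3.
Distance 4: api3.
Distance 5: cache2 — contains cache2.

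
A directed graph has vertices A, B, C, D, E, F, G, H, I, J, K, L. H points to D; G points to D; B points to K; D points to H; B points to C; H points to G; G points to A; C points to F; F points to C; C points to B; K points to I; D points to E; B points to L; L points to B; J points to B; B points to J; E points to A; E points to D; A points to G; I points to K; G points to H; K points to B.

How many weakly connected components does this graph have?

From A: component {A, D, E, G, H}.
From B: component {B, C, F, I, J, K, L}.
That's 2 components.

2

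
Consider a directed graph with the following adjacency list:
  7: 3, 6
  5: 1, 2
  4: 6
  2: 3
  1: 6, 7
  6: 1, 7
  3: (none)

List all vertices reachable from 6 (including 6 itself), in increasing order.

1, 3, 6, 7

Start at 6.
Its neighbours: 1, 7.
Then their neighbours: 3.
Nothing further is reachable.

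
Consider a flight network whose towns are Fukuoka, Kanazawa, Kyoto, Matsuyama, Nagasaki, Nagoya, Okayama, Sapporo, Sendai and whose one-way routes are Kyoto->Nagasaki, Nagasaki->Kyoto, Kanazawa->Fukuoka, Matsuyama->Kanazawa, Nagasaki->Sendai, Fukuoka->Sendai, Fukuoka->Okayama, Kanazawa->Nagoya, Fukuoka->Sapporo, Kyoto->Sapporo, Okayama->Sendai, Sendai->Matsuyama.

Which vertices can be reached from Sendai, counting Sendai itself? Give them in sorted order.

Fukuoka, Kanazawa, Matsuyama, Nagoya, Okayama, Sapporo, Sendai

Start at Sendai.
Its neighbours: Matsuyama.
Then their neighbours: Kanazawa.
Then next layer: Fukuoka, Nagoya.
Then next layer: Okayama, Sapporo.
Nothing further is reachable.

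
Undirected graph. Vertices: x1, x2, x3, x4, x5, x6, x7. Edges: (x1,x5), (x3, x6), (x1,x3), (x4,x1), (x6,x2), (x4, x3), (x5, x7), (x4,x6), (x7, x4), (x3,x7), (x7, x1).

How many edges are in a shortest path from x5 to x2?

4

Distance 0: x5.
Distance 1: x1, x7.
Distance 2: x3, x4.
Distance 3: x6.
Distance 4: x2 — contains x2.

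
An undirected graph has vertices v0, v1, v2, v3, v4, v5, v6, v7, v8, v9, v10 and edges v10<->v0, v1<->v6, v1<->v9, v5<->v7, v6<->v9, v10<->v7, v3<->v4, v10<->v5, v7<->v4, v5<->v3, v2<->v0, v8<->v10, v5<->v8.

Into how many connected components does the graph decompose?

From v0: component {v0, v2, v3, v4, v5, v7, v8, v10}.
From v1: component {v1, v6, v9}.
That's 2 components.

2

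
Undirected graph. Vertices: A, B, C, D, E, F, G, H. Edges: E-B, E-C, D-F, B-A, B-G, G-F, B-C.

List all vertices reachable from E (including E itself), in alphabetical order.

Start at E.
Its neighbours: B, C.
Then their neighbours: A, G.
Then next layer: F.
Then next layer: D.
Nothing further is reachable.

A, B, C, D, E, F, G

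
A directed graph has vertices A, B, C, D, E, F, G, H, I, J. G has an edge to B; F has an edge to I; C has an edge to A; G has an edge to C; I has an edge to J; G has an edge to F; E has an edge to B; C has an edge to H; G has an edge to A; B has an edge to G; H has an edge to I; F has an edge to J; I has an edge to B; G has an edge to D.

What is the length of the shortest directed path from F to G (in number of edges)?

Distance 0: F.
Distance 1: I, J.
Distance 2: B.
Distance 3: G — contains G.

3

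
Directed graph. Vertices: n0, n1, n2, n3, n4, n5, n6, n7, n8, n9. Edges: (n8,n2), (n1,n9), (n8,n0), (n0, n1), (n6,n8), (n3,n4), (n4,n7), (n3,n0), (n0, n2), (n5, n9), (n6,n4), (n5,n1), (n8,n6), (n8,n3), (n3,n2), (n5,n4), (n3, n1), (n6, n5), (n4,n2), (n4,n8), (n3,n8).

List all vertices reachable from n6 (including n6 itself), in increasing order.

Start at n6.
Its neighbours: n4, n5, n8.
Then their neighbours: n0, n1, n2, n3, n7, n9.
Every vertex is now reached.

n0, n1, n2, n3, n4, n5, n6, n7, n8, n9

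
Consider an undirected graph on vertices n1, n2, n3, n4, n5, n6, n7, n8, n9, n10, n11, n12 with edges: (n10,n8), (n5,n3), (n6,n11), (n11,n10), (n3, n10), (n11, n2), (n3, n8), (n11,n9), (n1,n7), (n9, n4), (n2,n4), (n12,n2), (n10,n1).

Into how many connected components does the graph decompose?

1

From n1: component {n1, n2, n3, n4, n5, n6, n7, n8, n9, n10, n11, n12}.
That's 1 component.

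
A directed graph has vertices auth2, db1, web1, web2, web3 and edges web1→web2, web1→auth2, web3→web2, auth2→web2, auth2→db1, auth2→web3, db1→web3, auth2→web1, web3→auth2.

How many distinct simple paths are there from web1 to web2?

web1→auth2→db1→web3→web2
web1→auth2→web2
web1→auth2→web3→web2
web1→web2

4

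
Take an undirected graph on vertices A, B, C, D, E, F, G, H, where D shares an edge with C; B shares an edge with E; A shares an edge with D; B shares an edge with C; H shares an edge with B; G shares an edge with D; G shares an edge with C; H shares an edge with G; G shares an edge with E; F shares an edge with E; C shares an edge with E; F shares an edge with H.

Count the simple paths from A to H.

17

A–D–C–B–E–F–H
A–D–C–B–E–G–H
A–D–C–B–H
A–D–C–E–B–H
A–D–C–E–F–H
A–D–C–E–G–H
A–D–C–G–E–B–H
A–D–C–G–E–F–H
... and 9 more.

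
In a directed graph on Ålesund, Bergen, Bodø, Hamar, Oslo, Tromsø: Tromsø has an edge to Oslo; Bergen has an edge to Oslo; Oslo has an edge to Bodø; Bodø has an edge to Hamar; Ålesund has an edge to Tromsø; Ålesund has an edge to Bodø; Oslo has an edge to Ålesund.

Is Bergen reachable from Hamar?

No

Hamar has no outgoing edges, so nothing is reachable from it.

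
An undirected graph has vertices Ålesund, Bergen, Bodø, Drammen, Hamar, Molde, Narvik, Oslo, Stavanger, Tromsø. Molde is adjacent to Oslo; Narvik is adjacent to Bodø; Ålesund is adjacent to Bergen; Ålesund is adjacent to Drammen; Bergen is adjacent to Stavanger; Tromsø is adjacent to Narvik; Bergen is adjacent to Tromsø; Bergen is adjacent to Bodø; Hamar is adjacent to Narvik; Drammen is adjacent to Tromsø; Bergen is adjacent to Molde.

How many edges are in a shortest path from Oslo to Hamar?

Distance 0: Oslo.
Distance 1: Molde.
Distance 2: Bergen.
Distance 3: Ålesund, Bodø, Stavanger, Tromsø.
Distance 4: Drammen, Narvik.
Distance 5: Hamar — contains Hamar.

5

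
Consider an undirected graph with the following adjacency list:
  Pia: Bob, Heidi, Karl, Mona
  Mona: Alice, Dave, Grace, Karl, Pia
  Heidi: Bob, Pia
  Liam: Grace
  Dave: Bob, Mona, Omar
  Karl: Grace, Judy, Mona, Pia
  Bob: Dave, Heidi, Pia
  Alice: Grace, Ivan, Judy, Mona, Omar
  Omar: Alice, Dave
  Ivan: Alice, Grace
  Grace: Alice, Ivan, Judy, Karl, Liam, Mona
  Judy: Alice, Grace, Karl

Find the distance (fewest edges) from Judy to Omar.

2

Distance 0: Judy.
Distance 1: Alice, Grace, Karl.
Distance 2: Ivan, Liam, Mona, Omar, Pia — contains Omar.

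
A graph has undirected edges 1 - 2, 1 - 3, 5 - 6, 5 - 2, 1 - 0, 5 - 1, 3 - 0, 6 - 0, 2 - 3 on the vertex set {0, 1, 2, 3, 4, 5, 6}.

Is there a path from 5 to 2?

Explore from 5.
Distance 1: reach 1, 2, 6.
Found 2.

Yes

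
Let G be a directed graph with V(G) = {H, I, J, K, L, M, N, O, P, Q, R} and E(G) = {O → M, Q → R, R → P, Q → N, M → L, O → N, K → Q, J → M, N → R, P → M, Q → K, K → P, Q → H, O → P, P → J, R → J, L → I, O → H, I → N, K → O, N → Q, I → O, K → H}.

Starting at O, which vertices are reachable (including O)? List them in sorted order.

H, I, J, K, L, M, N, O, P, Q, R

Start at O.
Its neighbours: H, M, N, P.
Then their neighbours: J, L, Q, R.
Then next layer: I, K.
Every vertex is now reached.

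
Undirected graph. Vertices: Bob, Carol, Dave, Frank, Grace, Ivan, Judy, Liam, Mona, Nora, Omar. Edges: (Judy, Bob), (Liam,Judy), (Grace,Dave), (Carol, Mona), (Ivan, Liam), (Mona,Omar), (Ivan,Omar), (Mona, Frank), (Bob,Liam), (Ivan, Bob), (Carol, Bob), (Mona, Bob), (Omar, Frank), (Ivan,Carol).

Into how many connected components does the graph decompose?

From Bob: component {Bob, Carol, Frank, Ivan, Judy, Liam, Mona, Omar}.
From Dave: component {Dave, Grace}.
From Nora: component {Nora}.
That's 3 components.

3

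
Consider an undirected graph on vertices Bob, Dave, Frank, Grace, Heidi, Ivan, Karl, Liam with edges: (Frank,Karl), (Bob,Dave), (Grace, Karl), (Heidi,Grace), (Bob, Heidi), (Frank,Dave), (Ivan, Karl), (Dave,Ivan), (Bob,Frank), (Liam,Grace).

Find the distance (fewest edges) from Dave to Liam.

Distance 0: Dave.
Distance 1: Bob, Frank, Ivan.
Distance 2: Heidi, Karl.
Distance 3: Grace.
Distance 4: Liam — contains Liam.

4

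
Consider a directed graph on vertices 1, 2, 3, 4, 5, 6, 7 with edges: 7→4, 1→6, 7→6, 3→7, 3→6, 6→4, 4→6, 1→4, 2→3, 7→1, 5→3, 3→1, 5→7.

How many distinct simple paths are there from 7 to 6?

4

7→1→4→6
7→1→6
7→4→6
7→6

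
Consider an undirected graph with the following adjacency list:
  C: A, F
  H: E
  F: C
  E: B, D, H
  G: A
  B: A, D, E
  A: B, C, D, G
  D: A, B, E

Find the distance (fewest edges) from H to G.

4

Distance 0: H.
Distance 1: E.
Distance 2: B, D.
Distance 3: A.
Distance 4: C, G — contains G.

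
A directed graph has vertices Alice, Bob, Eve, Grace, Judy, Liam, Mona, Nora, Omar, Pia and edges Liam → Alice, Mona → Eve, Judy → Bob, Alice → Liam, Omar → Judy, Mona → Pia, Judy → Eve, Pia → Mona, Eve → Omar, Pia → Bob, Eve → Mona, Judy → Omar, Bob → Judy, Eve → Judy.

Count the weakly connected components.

4

From Alice: component {Alice, Liam}.
From Bob: component {Bob, Eve, Judy, Mona, Omar, Pia}.
From Grace: component {Grace}.
From Nora: component {Nora}.
That's 4 components.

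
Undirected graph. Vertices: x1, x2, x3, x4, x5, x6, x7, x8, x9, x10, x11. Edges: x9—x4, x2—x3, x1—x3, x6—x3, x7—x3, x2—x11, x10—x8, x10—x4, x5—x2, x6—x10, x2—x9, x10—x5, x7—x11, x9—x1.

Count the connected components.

From x1: component {x1, x2, x3, x4, x5, x6, x7, x8, x9, x10, x11}.
That's 1 component.

1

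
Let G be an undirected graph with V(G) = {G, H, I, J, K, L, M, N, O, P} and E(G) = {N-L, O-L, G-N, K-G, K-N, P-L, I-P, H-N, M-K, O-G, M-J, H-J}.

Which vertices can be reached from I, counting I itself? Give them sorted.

Start at I.
Its neighbours: P.
Then their neighbours: L.
Then next layer: N, O.
Then next layer: G, H, K.
Then next layer: J, M.
Every vertex is now reached.

G, H, I, J, K, L, M, N, O, P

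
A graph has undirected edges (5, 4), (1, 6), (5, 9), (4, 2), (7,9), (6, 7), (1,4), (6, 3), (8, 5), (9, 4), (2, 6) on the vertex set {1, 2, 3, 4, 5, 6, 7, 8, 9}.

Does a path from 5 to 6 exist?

Yes

Explore from 5.
Distance 1: reach 4, 8, 9.
Distance 2: reach 1, 2, 7.
Distance 3: reach 6.
Found 6.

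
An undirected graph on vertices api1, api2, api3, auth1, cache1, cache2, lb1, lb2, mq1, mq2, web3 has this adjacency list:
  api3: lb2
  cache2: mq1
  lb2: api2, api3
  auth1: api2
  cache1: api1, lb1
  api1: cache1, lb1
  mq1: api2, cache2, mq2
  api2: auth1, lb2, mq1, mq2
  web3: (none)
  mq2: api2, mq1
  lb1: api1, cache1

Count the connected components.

3

From api1: component {api1, cache1, lb1}.
From api2: component {api2, api3, auth1, cache2, lb2, mq1, mq2}.
From web3: component {web3}.
That's 3 components.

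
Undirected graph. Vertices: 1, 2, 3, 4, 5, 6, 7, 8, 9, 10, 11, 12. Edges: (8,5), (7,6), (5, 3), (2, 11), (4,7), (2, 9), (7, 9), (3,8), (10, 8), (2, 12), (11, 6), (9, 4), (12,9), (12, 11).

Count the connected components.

From 1: component {1}.
From 2: component {2, 4, 6, 7, 9, 11, 12}.
From 3: component {3, 5, 8, 10}.
That's 3 components.

3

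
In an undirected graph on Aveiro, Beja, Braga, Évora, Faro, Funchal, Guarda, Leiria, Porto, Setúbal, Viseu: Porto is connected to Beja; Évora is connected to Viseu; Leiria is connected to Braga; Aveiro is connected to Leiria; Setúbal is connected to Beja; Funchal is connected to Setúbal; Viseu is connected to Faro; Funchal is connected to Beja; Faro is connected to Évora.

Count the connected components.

From Aveiro: component {Aveiro, Braga, Leiria}.
From Beja: component {Beja, Funchal, Porto, Setúbal}.
From Évora: component {Évora, Faro, Viseu}.
From Guarda: component {Guarda}.
That's 4 components.

4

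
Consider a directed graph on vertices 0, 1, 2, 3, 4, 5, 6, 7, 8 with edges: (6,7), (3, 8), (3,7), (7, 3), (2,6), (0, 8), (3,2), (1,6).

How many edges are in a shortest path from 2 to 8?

Distance 0: 2.
Distance 1: 6.
Distance 2: 7.
Distance 3: 3.
Distance 4: 8 — contains 8.

4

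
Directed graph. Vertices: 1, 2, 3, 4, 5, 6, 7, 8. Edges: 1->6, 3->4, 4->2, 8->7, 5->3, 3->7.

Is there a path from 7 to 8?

No

7 has no outgoing edges, so nothing is reachable from it.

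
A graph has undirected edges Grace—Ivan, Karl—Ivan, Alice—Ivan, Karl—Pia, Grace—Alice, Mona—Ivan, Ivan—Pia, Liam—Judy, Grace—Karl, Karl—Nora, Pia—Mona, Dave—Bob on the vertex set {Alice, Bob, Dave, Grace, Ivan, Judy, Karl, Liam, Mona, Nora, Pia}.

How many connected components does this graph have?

3

From Alice: component {Alice, Grace, Ivan, Karl, Mona, Nora, Pia}.
From Bob: component {Bob, Dave}.
From Judy: component {Judy, Liam}.
That's 3 components.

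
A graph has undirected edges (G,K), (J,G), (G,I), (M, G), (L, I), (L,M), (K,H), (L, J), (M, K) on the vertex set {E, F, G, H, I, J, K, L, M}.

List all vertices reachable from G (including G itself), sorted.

G, H, I, J, K, L, M

Start at G.
Its neighbours: I, J, K, M.
Then their neighbours: H, L.
Nothing further is reachable.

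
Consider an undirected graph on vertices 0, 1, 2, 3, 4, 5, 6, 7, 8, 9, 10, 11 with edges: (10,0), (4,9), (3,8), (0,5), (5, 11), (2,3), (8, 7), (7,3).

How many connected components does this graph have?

5

From 0: component {0, 5, 10, 11}.
From 1: component {1}.
From 2: component {2, 3, 7, 8}.
From 4: component {4, 9}.
From 6: component {6}.
That's 5 components.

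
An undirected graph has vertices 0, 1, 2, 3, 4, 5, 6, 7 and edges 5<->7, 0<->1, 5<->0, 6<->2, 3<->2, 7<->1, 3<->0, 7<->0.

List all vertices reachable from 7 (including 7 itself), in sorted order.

Start at 7.
Its neighbours: 0, 1, 5.
Then their neighbours: 3.
Then next layer: 2.
Then next layer: 6.
Nothing further is reachable.

0, 1, 2, 3, 5, 6, 7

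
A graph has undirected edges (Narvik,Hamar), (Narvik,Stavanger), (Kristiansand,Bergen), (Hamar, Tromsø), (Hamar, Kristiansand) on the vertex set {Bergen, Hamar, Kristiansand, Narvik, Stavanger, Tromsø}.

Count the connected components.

1

From Bergen: component {Bergen, Hamar, Kristiansand, Narvik, Stavanger, Tromsø}.
That's 1 component.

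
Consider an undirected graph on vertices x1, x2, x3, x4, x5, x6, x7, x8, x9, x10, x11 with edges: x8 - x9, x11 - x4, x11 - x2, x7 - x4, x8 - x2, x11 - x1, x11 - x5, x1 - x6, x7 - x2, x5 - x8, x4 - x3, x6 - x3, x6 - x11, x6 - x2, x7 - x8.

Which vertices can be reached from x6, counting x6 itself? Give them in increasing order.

x1, x2, x3, x4, x5, x6, x7, x8, x9, x11

Start at x6.
Its neighbours: x1, x2, x3, x11.
Then their neighbours: x4, x5, x7, x8.
Then next layer: x9.
Nothing further is reachable.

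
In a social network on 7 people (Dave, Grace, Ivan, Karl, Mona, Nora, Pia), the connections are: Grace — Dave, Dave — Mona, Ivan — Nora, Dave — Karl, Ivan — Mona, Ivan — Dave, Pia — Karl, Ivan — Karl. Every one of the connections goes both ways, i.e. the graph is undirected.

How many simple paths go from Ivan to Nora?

Ivan–Nora

1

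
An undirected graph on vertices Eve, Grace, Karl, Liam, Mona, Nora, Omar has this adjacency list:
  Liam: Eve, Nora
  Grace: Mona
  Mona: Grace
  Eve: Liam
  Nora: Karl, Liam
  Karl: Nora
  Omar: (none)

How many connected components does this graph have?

From Eve: component {Eve, Karl, Liam, Nora}.
From Grace: component {Grace, Mona}.
From Omar: component {Omar}.
That's 3 components.

3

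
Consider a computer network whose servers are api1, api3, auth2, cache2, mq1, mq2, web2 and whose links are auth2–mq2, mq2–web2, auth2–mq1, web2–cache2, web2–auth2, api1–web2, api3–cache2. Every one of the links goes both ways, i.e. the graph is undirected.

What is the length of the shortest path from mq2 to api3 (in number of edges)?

Distance 0: mq2.
Distance 1: auth2, web2.
Distance 2: api1, cache2, mq1.
Distance 3: api3 — contains api3.

3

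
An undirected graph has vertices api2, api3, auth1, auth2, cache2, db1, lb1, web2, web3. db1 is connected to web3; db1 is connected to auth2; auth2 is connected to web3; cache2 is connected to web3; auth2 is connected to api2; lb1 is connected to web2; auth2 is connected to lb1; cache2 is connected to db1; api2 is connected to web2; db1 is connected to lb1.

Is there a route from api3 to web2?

No

api3 has no edges, so nothing is reachable from it.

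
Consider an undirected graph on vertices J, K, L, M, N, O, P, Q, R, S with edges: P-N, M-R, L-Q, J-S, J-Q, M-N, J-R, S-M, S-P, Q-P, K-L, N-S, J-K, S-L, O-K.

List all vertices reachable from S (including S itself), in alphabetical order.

Start at S.
Its neighbours: J, L, M, N, P.
Then their neighbours: K, Q, R.
Then next layer: O.
Every vertex is now reached.

J, K, L, M, N, O, P, Q, R, S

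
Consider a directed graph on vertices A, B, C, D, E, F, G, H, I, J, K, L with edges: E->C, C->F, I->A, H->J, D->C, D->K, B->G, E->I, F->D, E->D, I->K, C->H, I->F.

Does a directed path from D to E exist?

Explore from D.
Distance 1: reach C, K.
Distance 2: reach F, H.
Distance 3: reach J.
The search from D is exhausted; no directed path reaches E.

No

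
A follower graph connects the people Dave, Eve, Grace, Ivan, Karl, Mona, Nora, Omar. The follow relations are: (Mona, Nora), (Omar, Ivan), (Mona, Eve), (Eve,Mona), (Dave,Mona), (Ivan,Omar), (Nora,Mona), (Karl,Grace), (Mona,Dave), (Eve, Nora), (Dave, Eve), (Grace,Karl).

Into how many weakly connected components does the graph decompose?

From Dave: component {Dave, Eve, Mona, Nora}.
From Grace: component {Grace, Karl}.
From Ivan: component {Ivan, Omar}.
That's 3 components.

3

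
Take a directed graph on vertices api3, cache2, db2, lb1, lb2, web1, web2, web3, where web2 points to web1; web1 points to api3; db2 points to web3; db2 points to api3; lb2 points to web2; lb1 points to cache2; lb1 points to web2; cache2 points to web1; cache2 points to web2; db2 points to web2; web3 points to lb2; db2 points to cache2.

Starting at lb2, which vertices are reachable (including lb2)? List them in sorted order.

Start at lb2.
Its neighbours: web2.
Then their neighbours: web1.
Then next layer: api3.
Nothing further is reachable.

api3, lb2, web1, web2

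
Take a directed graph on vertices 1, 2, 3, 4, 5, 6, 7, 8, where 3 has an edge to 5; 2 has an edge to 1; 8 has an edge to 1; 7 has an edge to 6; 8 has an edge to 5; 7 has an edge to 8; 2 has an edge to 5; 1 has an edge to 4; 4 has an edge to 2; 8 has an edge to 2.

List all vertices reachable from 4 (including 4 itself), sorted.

Start at 4.
Its neighbours: 2.
Then their neighbours: 1, 5.
Nothing further is reachable.

1, 2, 4, 5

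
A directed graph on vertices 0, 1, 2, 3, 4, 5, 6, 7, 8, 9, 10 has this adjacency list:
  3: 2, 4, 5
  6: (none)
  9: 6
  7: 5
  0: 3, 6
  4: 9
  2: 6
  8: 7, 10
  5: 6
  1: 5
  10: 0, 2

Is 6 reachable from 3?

Yes

Explore from 3.
Distance 1: reach 2, 4, 5.
Distance 2: reach 6, 9.
Found 6.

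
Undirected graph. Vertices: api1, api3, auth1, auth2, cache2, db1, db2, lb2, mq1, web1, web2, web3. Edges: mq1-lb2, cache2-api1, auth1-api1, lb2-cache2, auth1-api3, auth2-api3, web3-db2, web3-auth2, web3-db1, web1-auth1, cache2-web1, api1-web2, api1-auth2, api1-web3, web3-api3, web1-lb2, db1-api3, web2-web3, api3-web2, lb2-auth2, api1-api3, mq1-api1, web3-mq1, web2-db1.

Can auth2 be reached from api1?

Yes

Explore from api1.
Distance 1: reach api3, auth1, auth2, cache2, mq1, web2, web3.
Found auth2.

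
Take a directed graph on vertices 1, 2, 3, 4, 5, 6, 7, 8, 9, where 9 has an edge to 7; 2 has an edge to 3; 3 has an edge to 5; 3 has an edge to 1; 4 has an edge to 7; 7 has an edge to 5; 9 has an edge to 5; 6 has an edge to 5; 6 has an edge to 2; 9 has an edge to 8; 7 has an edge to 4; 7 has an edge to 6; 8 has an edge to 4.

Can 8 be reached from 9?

Explore from 9.
Distance 1: reach 5, 7, 8.
Found 8.

Yes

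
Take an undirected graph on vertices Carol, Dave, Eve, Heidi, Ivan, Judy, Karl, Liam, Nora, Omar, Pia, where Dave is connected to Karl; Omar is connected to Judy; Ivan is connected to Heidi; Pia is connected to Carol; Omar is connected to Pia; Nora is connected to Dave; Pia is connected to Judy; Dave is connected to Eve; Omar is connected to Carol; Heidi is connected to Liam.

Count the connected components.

3

From Carol: component {Carol, Judy, Omar, Pia}.
From Dave: component {Dave, Eve, Karl, Nora}.
From Heidi: component {Heidi, Ivan, Liam}.
That's 3 components.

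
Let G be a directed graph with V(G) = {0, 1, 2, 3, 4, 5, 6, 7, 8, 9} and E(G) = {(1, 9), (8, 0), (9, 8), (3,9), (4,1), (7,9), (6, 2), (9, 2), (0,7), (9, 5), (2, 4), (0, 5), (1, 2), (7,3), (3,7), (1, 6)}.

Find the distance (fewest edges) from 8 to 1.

6

Distance 0: 8.
Distance 1: 0.
Distance 2: 5, 7.
Distance 3: 3, 9.
Distance 4: 2.
Distance 5: 4.
Distance 6: 1 — contains 1.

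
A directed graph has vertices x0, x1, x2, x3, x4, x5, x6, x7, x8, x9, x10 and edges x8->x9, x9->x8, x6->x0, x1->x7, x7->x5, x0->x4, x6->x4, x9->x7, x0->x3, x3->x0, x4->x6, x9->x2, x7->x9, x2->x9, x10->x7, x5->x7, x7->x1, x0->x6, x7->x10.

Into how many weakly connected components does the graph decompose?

2

From x0: component {x0, x3, x4, x6}.
From x1: component {x1, x2, x5, x7, x8, x9, x10}.
That's 2 components.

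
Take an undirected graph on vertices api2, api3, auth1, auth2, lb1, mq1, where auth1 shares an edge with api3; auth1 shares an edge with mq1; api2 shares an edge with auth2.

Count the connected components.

3

From api2: component {api2, auth2}.
From api3: component {api3, auth1, mq1}.
From lb1: component {lb1}.
That's 3 components.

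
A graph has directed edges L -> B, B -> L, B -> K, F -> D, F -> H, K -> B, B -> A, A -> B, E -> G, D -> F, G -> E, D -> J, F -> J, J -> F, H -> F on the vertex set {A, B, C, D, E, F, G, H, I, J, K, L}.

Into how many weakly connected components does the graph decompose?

5

From A: component {A, B, K, L}.
From C: component {C}.
From D: component {D, F, H, J}.
From E: component {E, G}.
From I: component {I}.
That's 5 components.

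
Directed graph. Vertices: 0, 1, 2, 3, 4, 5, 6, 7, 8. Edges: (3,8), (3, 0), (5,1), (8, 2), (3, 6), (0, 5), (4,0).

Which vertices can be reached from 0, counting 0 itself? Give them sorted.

Start at 0.
Its neighbours: 5.
Then their neighbours: 1.
Nothing further is reachable.

0, 1, 5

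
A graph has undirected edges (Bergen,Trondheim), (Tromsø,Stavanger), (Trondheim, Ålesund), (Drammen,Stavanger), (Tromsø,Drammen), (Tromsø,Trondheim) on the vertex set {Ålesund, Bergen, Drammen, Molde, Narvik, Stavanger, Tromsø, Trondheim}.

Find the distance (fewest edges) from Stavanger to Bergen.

Distance 0: Stavanger.
Distance 1: Drammen, Tromsø.
Distance 2: Trondheim.
Distance 3: Ålesund, Bergen — contains Bergen.

3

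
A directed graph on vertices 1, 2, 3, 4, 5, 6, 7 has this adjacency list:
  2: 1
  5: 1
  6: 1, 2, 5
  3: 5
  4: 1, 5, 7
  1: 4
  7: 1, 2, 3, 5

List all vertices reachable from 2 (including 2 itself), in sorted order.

Start at 2.
Its neighbours: 1.
Then their neighbours: 4.
Then next layer: 5, 7.
Then next layer: 3.
Nothing further is reachable.

1, 2, 3, 4, 5, 7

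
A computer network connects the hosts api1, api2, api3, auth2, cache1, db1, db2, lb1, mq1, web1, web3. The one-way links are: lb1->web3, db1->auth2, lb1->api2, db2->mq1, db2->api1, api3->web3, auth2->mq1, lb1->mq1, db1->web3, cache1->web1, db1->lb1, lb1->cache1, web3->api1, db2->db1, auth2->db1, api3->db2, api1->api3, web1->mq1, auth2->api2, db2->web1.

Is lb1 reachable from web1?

Explore from web1.
Distance 1: reach mq1.
The search from web1 is exhausted; no directed path reaches lb1.

No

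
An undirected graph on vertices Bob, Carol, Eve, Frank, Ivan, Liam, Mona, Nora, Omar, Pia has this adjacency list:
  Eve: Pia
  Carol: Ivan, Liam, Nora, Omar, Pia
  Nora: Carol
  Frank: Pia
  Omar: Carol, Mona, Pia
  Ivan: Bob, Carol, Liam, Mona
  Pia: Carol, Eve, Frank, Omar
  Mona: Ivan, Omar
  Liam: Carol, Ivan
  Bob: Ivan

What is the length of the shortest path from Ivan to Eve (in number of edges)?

Distance 0: Ivan.
Distance 1: Bob, Carol, Liam, Mona.
Distance 2: Nora, Omar, Pia.
Distance 3: Eve, Frank — contains Eve.

3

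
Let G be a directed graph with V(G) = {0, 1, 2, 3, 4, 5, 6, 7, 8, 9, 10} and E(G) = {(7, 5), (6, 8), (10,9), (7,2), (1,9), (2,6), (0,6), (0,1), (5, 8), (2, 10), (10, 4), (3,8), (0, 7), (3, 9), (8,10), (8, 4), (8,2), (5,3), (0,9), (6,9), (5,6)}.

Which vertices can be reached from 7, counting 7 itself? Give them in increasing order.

Start at 7.
Its neighbours: 2, 5.
Then their neighbours: 3, 6, 8, 10.
Then next layer: 4, 9.
Nothing further is reachable.

2, 3, 4, 5, 6, 7, 8, 9, 10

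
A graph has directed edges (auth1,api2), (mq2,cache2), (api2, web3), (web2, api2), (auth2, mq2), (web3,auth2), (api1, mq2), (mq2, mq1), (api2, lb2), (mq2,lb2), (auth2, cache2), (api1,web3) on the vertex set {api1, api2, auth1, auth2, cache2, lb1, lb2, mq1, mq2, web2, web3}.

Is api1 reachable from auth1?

Explore from auth1.
Distance 1: reach api2.
Distance 2: reach lb2, web3.
Distance 3: reach auth2.
Distance 4: reach cache2, mq2.
Distance 5: reach mq1.
The search from auth1 is exhausted; no directed path reaches api1.

No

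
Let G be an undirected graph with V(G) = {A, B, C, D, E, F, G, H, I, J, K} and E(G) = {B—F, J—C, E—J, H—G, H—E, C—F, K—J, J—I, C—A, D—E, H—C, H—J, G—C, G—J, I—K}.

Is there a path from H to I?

Yes

Explore from H.
Distance 1: reach C, E, G, J.
Distance 2: reach A, D, F, I, K.
Found I.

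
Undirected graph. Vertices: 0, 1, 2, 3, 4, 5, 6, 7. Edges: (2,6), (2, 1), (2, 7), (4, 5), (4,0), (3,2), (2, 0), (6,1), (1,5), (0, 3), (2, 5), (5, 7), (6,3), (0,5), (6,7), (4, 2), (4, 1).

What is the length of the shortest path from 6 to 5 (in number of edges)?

Distance 0: 6.
Distance 1: 1, 2, 3, 7.
Distance 2: 0, 4, 5 — contains 5.

2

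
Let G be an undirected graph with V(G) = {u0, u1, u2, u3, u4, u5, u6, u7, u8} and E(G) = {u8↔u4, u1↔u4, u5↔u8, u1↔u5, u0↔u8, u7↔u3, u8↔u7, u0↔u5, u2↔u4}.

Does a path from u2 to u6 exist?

Explore from u2.
Distance 1: reach u4.
Distance 2: reach u1, u8.
Distance 3: reach u0, u5, u7.
Distance 4: reach u3.
The search is exhausted without reaching u6; it lies in a different component.

No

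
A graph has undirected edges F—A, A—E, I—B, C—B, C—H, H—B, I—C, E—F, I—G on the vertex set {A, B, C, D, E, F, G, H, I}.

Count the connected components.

3

From A: component {A, E, F}.
From B: component {B, C, G, H, I}.
From D: component {D}.
That's 3 components.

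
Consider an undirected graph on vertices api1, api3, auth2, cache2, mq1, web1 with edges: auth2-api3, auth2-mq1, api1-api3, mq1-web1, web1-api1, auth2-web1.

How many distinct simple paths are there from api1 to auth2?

api1–api3–auth2
api1–web1–auth2
api1–web1–mq1–auth2

3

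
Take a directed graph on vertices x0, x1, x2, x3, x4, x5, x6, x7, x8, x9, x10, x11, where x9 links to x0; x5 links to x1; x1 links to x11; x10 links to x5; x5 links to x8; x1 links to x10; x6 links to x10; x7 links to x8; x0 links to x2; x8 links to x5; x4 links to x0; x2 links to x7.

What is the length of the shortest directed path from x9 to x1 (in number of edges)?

6

Distance 0: x9.
Distance 1: x0.
Distance 2: x2.
Distance 3: x7.
Distance 4: x8.
Distance 5: x5.
Distance 6: x1 — contains x1.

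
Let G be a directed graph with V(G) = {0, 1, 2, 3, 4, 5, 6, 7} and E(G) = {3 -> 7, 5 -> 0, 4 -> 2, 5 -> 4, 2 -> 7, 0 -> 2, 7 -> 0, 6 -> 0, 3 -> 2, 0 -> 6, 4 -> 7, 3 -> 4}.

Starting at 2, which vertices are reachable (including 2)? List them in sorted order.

Start at 2.
Its neighbours: 7.
Then their neighbours: 0.
Then next layer: 6.
Nothing further is reachable.

0, 2, 6, 7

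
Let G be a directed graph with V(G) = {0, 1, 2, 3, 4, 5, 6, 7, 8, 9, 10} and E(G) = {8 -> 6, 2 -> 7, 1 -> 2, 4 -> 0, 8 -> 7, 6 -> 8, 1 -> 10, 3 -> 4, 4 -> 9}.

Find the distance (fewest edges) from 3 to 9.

Distance 0: 3.
Distance 1: 4.
Distance 2: 0, 9 — contains 9.

2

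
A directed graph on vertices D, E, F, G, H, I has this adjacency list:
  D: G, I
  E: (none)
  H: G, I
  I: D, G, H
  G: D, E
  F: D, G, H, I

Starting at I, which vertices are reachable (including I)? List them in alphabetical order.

Start at I.
Its neighbours: D, G, H.
Then their neighbours: E.
Nothing further is reachable.

D, E, G, H, I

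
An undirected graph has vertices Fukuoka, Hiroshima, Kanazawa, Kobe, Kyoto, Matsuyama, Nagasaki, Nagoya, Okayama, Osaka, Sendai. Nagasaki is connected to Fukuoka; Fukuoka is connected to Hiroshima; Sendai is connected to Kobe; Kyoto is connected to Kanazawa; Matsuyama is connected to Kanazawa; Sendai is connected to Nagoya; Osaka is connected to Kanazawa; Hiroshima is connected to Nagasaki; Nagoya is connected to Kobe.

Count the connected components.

From Fukuoka: component {Fukuoka, Hiroshima, Nagasaki}.
From Kanazawa: component {Kanazawa, Kyoto, Matsuyama, Osaka}.
From Kobe: component {Kobe, Nagoya, Sendai}.
From Okayama: component {Okayama}.
That's 4 components.

4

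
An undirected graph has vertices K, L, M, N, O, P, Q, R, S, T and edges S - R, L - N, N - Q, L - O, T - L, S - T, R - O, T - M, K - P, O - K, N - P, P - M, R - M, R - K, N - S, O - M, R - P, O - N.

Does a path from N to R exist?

Yes

Explore from N.
Distance 1: reach L, O, P, Q, S.
Distance 2: reach K, M, R, T.
Found R.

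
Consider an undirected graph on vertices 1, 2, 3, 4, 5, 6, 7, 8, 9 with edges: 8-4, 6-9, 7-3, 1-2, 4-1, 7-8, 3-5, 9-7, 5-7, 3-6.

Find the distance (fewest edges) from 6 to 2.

6

Distance 0: 6.
Distance 1: 3, 9.
Distance 2: 5, 7.
Distance 3: 8.
Distance 4: 4.
Distance 5: 1.
Distance 6: 2 — contains 2.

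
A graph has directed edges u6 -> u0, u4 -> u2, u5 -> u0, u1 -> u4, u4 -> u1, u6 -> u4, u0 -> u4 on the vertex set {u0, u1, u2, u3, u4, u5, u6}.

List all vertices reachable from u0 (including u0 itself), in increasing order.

u0, u1, u2, u4

Start at u0.
Its neighbours: u4.
Then their neighbours: u1, u2.
Nothing further is reachable.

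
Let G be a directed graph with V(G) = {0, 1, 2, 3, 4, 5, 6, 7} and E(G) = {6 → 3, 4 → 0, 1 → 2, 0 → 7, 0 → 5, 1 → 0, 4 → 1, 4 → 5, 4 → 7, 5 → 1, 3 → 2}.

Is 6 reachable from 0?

No

Explore from 0.
Distance 1: reach 5, 7.
Distance 2: reach 1.
Distance 3: reach 2.
The search from 0 is exhausted; no directed path reaches 6.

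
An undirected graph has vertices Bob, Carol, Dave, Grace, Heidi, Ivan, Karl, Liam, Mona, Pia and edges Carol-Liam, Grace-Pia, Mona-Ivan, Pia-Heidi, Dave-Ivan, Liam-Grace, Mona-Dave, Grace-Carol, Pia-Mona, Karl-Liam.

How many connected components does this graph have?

From Bob: component {Bob}.
From Carol: component {Carol, Dave, Grace, Heidi, Ivan, Karl, Liam, Mona, Pia}.
That's 2 components.

2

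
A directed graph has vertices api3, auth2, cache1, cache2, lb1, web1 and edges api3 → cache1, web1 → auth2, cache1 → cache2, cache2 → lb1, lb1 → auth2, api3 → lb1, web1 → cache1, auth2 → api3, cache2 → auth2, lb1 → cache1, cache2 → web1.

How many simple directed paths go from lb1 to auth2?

3

lb1→auth2
lb1→cache1→cache2→auth2
lb1→cache1→cache2→web1→auth2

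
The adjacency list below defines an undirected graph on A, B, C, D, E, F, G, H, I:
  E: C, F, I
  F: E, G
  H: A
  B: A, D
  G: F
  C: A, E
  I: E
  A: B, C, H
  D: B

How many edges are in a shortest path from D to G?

6

Distance 0: D.
Distance 1: B.
Distance 2: A.
Distance 3: C, H.
Distance 4: E.
Distance 5: F, I.
Distance 6: G — contains G.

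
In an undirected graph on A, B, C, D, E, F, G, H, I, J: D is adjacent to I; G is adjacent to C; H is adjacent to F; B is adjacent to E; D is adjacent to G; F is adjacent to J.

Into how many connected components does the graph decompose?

4

From A: component {A}.
From B: component {B, E}.
From C: component {C, D, G, I}.
From F: component {F, H, J}.
That's 4 components.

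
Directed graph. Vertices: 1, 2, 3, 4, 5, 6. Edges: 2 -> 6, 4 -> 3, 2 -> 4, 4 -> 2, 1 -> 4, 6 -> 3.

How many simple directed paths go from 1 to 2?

1

1→4→2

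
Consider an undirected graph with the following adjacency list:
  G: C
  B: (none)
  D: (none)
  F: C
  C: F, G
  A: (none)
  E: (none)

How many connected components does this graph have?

5

From A: component {A}.
From B: component {B}.
From C: component {C, F, G}.
From D: component {D}.
From E: component {E}.
That's 5 components.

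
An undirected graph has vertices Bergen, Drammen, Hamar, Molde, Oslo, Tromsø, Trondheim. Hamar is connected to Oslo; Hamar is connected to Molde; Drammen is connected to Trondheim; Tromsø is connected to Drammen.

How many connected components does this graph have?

3

From Bergen: component {Bergen}.
From Drammen: component {Drammen, Tromsø, Trondheim}.
From Hamar: component {Hamar, Molde, Oslo}.
That's 3 components.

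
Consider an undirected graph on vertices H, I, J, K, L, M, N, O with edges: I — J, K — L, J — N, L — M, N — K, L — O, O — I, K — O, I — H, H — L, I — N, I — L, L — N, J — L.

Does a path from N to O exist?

Explore from N.
Distance 1: reach I, J, K, L.
Distance 2: reach H, M, O.
Found O.

Yes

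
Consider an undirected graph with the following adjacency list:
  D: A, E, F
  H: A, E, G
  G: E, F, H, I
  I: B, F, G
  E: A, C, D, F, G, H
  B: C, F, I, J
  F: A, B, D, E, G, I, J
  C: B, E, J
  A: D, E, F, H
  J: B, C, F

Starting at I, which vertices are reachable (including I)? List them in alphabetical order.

A, B, C, D, E, F, G, H, I, J

Start at I.
Its neighbours: B, F, G.
Then their neighbours: A, C, D, E, H, J.
Every vertex is now reached.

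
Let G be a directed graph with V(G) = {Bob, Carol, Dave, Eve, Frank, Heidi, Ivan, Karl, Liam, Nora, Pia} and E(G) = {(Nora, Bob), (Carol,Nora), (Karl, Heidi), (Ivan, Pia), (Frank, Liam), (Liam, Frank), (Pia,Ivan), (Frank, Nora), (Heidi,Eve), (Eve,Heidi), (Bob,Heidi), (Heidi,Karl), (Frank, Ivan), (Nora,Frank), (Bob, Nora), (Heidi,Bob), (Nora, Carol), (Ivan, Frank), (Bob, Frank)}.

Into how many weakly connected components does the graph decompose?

From Bob: component {Bob, Carol, Eve, Frank, Heidi, Ivan, Karl, Liam, Nora, Pia}.
From Dave: component {Dave}.
That's 2 components.

2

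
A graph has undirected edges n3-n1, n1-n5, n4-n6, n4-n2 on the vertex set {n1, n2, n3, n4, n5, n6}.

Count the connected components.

From n1: component {n1, n3, n5}.
From n2: component {n2, n4, n6}.
That's 2 components.

2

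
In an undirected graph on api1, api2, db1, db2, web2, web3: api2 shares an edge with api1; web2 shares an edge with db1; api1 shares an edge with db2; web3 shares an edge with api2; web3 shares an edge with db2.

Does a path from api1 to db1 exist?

Explore from api1.
Distance 1: reach api2, db2.
Distance 2: reach web3.
The search is exhausted without reaching db1; it lies in a different component.

No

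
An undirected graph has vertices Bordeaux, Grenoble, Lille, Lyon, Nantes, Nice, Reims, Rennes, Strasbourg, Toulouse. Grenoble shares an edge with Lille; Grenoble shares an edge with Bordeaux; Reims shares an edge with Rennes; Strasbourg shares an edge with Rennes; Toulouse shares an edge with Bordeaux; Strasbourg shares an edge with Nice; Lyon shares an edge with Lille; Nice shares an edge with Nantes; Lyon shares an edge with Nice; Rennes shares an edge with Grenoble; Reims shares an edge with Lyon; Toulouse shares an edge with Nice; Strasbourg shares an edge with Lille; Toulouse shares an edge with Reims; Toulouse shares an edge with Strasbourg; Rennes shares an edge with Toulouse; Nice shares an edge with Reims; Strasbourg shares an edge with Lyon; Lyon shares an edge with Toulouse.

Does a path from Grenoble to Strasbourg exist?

Explore from Grenoble.
Distance 1: reach Bordeaux, Lille, Rennes.
Distance 2: reach Lyon, Reims, Strasbourg, Toulouse.
Found Strasbourg.

Yes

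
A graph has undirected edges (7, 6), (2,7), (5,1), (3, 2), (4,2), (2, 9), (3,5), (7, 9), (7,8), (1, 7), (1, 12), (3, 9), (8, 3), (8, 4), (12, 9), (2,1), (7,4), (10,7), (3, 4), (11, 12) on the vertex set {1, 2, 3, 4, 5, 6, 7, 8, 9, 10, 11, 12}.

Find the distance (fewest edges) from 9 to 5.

Distance 0: 9.
Distance 1: 2, 3, 7, 12.
Distance 2: 1, 4, 5, 6, 8, 10, 11 — contains 5.

2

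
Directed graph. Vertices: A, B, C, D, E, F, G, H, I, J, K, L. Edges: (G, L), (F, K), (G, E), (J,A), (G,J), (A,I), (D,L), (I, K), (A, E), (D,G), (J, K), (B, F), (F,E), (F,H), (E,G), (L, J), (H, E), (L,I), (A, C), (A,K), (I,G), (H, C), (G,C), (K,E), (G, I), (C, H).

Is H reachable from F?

Explore from F.
Distance 1: reach E, H, K.
Found H.

Yes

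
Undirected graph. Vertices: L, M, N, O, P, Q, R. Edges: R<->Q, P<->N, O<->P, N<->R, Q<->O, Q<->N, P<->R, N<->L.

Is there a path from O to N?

Explore from O.
Distance 1: reach P, Q.
Distance 2: reach N, R.
Found N.

Yes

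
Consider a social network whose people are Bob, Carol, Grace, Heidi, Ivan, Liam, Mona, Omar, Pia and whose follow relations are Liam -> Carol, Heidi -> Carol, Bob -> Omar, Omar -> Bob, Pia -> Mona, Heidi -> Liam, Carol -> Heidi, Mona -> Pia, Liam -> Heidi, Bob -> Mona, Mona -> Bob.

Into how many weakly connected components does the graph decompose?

From Bob: component {Bob, Mona, Omar, Pia}.
From Carol: component {Carol, Heidi, Liam}.
From Grace: component {Grace}.
From Ivan: component {Ivan}.
That's 4 components.

4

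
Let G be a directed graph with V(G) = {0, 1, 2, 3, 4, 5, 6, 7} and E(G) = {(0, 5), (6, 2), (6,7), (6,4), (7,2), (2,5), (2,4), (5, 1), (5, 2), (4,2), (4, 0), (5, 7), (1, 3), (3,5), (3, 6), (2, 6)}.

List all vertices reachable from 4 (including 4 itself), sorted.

Start at 4.
Its neighbours: 0, 2.
Then their neighbours: 5, 6.
Then next layer: 1, 7.
Then next layer: 3.
Every vertex is now reached.

0, 1, 2, 3, 4, 5, 6, 7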